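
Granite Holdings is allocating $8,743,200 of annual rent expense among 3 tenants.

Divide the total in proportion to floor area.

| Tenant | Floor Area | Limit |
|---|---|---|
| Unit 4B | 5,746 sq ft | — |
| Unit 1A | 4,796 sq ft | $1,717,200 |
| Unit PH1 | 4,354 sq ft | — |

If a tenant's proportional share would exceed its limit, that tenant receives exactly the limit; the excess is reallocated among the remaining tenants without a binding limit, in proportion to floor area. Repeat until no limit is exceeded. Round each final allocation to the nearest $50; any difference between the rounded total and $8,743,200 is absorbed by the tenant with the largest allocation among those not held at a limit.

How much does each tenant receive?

Total floor area = 14,896.
Unconstrained shares: Unit 4B 3,372,611.92; Unit 1A 2,815,009.88; Unit PH1 2,555,578.20.
Cap binds for Unit 1A ($1,717,200); remaining pool $7,026,000 reallocated over remaining floor area 10,100.
Remaining shares: Unit 4B 3,997,167.92 → $3,997,150; Unit PH1 3,028,832.08 → $3,028,850.

Unit 4B: $3,997,150; Unit 1A: $1,717,200; Unit PH1: $3,028,850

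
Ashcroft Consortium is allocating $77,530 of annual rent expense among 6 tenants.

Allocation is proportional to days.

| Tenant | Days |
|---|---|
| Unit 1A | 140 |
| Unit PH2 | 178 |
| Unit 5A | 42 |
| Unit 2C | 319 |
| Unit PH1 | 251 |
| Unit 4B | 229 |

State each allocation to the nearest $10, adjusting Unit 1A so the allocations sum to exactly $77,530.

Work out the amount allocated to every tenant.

Unit 1A: $9,360 | Unit PH2: $11,910 | Unit 5A: $2,810 | Unit 2C: $21,340 | Unit PH1: $16,790 | Unit 4B: $15,320

Combined days = 1,159.
Unrounded shares: Unit 1A 140/1,159 × $77,530 = 9,365.14; Unit PH2 178/1,159 × $77,530 = 11,907.11; Unit 5A 42/1,159 × $77,530 = 2,809.54; Unit 2C 319/1,159 × $77,530 = 21,339.15; Unit PH1 251/1,159 × $77,530 = 16,790.36; Unit 4B 229/1,159 × $77,530 = 15,318.70.
At nearest $10: Unit 1A $9,370; Unit PH2 $11,910; Unit 5A $2,810; Unit 2C $21,340; Unit PH1 $16,790; Unit 4B $15,320. Sum = $77,540.
Difference $77,530 − $77,540 = −$10 applied to Unit 1A: Unit 1A becomes $9,360.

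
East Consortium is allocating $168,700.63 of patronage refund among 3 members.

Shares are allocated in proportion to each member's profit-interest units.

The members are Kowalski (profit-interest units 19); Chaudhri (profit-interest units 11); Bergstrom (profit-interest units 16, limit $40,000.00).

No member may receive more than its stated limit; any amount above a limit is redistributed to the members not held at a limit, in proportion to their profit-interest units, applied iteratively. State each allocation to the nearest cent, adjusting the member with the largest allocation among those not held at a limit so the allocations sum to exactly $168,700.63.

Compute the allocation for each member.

Profit-interest units total: 46.
Proportional shares (ignoring caps): Kowalski 69,680.6950; Chaudhri 40,341.4550; Bergstrom 58,678.4800.
Cap binds for Bergstrom ($40,000.00); remaining pool $128,700.63 reallocated over remaining profit-interest units 30.
Shares after redistribution: Kowalski 81,510.3990 → $81,510.40; Chaudhri 47,190.2310 → $47,190.23.

Kowalski: $81,510.40 · Chaudhri: $47,190.23 · Bergstrom: $40,000.00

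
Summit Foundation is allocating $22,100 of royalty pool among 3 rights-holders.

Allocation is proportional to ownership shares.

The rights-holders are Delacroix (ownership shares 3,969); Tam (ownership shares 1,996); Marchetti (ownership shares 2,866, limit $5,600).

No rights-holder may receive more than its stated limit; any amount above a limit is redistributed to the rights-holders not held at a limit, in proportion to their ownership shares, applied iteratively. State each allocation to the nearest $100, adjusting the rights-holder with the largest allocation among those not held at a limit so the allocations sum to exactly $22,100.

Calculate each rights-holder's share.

Total ownership shares = 8,831.
Unconstrained shares: Delacroix 9,932.61; Tam 4,995.09; Marchetti 7,172.30.
Cap binds for Marchetti ($5,600); balance $16,500 reallocated over remaining ownership shares 5,965.
Redistributed shares: Delacroix 10,978.79 → $11,000; Tam 5,521.21 → $5,500.

Delacroix: $11,000 · Tam: $5,500 · Marchetti: $5,600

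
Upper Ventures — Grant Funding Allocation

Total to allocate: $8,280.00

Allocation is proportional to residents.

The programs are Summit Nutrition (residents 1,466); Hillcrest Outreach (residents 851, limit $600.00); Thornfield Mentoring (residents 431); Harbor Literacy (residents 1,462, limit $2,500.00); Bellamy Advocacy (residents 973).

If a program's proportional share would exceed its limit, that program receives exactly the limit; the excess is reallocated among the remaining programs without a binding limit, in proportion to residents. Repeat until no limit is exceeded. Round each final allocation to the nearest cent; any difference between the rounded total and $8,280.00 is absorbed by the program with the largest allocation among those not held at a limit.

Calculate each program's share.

Summit Nutrition: $2,645.95 | Hillcrest Outreach: $600.00 | Thornfield Mentoring: $777.90 | Harbor Literacy: $2,500.00 | Bellamy Advocacy: $1,756.15

Total residents = 5,183.
Pro-rata shares before constraints: Summit Nutrition 2,341.9795; Hillcrest Outreach 1,359.4984; Thornfield Mentoring 688.5356; Harbor Literacy 2,335.5894; Bellamy Advocacy 1,554.3971.
Cap binds for Hillcrest Outreach ($600.00); residual $7,680.00 reallocated over remaining residents 4,332.
Cap binds for Harbor Literacy ($2,500.00); residual $5,180.00 reallocated over remaining residents 2,870.
Redistributed shares: Summit Nutrition 2,645.9512 → $2,645.95; Thornfield Mentoring 777.9024 → $777.90; Bellamy Advocacy 1,756.1463 → $1,756.15.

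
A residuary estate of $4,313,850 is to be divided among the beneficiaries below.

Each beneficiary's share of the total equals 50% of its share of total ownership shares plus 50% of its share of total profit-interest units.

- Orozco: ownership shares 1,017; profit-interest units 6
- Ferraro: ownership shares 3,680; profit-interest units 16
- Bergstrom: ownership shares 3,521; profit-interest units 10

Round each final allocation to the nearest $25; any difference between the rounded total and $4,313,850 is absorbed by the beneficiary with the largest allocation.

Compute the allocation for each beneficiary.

Orozco: $671,350; Ferraro: $2,044,325; Bergstrom: $1,598,175

Totals — ownership shares 8,218, profit-interest units 32.
Combined weights (50% ownership shares + 50% profit-interest units): Orozco 0.1556; Ferraro 0.4739; Bergstrom 0.3705.
Raw shares: Orozco 671,348.81; Ferraro 2,044,328.16; Bergstrom 1,598,173.03.
After rounding ($25): Orozco $671,350; Ferraro $2,044,325; Bergstrom $1,598,175. Sum = $4,313,850.
Sum already equals the total — no adjustment.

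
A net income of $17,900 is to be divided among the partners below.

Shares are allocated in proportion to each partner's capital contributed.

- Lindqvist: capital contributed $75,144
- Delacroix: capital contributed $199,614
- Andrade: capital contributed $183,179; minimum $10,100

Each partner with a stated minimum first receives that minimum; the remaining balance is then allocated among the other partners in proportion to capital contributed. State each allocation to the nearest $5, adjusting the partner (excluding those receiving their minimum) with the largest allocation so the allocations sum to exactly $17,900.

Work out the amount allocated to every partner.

Lindqvist: $2,135 · Delacroix: $5,665 · Andrade: $10,100

Minimums first: Andrade $10,100. Remaining pool $7,800.
Remaining pool split over remaining capital contributed 274,758: Lindqvist 2,133.23 → $2,135; Delacroix 5,666.77 → $5,665.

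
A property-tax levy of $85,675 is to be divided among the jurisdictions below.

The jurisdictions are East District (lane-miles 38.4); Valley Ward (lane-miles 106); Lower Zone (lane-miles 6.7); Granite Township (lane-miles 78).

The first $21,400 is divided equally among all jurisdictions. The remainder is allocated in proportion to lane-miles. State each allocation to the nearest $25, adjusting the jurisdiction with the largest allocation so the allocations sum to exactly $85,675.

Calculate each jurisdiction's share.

First tranche $21,400 split equally: $5,350 each.
Remainder $64,275 by lane-miles (total 229.1): East District 10,773.29 → $10,775; Valley Ward 29,738.76 → $29,750; Lower Zone 1,879.71 → $1,875; Granite Township 21,883.24 → $21,875.
Totals: East District $5,350 + $10,775 = $16,125; Valley Ward $5,350 + $29,750 = $35,100; Lower Zone $5,350 + $1,875 = $7,225; Granite Township $5,350 + $21,875 = $27,225.

East District: $16,125; Valley Ward: $35,100; Lower Zone: $7,225; Granite Township: $27,225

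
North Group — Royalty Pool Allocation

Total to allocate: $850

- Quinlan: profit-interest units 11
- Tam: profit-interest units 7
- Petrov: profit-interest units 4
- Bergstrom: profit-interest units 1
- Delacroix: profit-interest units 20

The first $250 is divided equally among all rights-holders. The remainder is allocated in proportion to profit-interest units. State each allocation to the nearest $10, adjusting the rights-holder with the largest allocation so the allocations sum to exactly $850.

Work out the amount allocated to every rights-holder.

Quinlan: $200 · Tam: $150 · Petrov: $110 · Bergstrom: $60 · Delacroix: $330

$250 shared equally gives $50 per rights-holder.
Remainder $600 by profit-interest units (total 43): Quinlan 153.49 → $150; Tam 97.67 → $100; Petrov 55.81 → $60; Bergstrom 13.95 → $10; Delacroix 279.07 → $280.
Totals: Quinlan $50 + $150 = $200; Tam $50 + $100 = $150; Petrov $50 + $60 = $110; Bergstrom $50 + $10 = $60; Delacroix $50 + $280 = $330.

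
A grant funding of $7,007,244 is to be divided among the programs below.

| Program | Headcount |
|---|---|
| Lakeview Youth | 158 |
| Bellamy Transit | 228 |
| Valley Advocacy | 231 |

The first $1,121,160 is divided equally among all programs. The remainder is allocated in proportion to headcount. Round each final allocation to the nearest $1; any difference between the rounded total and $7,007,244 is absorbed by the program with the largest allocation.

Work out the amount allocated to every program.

Lakeview Youth: $1,881,015 · Bellamy Transit: $2,548,805 · Valley Advocacy: $2,577,424

$1,121,160 shared equally gives $373,720 per program.
Remainder $5,886,084 by headcount (total 617): Lakeview Youth 1,507,295.42 → $1,507,295; Bellamy Transit 2,175,084.53 → $2,175,085; Valley Advocacy 2,203,704.06 → $2,203,704.
Totals: Lakeview Youth $373,720 + $1,507,295 = $1,881,015; Bellamy Transit $373,720 + $2,175,085 = $2,548,805; Valley Advocacy $373,720 + $2,203,704 = $2,577,424.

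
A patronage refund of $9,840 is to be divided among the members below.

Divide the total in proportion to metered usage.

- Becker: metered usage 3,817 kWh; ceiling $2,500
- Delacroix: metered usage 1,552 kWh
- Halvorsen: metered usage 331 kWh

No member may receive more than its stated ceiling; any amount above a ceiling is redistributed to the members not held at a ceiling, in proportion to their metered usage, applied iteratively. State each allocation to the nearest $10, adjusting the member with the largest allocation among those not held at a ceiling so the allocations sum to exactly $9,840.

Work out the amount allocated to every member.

Becker: $2,500; Delacroix: $6,050; Halvorsen: $1,290

Total metered usage = 5,700.
Pro-rata shares before constraints: Becker 6,589.35; Delacroix 2,679.24; Halvorsen 571.41.
Held at cap: Becker ($2,500); remaining pool $7,340 reallocated over remaining metered usage 1,883.
Redistributed shares: Delacroix 6,049.75 → $6,050; Halvorsen 1,290.25 → $1,290.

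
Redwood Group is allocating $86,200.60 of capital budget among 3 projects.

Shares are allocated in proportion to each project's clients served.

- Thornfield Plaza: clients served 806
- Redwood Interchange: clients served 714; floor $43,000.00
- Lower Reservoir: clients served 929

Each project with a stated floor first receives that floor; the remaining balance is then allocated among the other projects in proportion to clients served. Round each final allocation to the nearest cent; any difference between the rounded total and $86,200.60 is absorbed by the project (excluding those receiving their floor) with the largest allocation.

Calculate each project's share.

Fund the minimums — Redwood Interchange $43,000.00. Balance $43,200.60.
Balance split over remaining clients served 1,735: Thornfield Plaza 20,068.9819 → $20,068.98; Lower Reservoir 23,131.6181 → $23,131.62.

Thornfield Plaza: $20,068.98 · Redwood Interchange: $43,000.00 · Lower Reservoir: $23,131.62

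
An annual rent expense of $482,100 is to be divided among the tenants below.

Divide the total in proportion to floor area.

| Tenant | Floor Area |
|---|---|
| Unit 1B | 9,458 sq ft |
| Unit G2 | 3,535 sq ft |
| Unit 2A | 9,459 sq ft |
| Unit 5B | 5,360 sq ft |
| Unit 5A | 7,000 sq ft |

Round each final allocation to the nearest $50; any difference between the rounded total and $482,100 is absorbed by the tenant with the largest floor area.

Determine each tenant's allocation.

Unit 1B: $131,000 | Unit G2: $48,950 | Unit 2A: $130,950 | Unit 5B: $74,250 | Unit 5A: $96,950

Sum of floor area: 34,812.
Proportional shares: Unit 1B 9,458/34,812 × $482,100 = 130,980.75; Unit G2 3,535/34,812 × $482,100 = 48,955.06; Unit 2A 9,459/34,812 × $482,100 = 130,994.60; Unit 5B 5,360/34,812 × $482,100 = 74,228.89; Unit 5A 7,000/34,812 × $482,100 = 96,940.71.
After rounding ($50): Unit 1B $131,000; Unit G2 $48,950; Unit 2A $131,000; Unit 5B $74,250; Unit 5A $96,950. Sum = $482,150.
Difference $482,100 − $482,150 = −$50 applied to largest floor area (Unit 2A): Unit 2A becomes $130,950.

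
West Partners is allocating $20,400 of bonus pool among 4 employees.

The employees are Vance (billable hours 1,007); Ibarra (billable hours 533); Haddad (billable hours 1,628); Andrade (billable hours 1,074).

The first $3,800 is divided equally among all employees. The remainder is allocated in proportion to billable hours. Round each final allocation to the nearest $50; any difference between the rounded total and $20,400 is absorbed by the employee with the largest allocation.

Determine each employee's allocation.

$3,800 shared equally gives $950 per employee.
Remainder $16,600 by billable hours (total 4,242): Vance 3,940.64 → $3,950; Ibarra 2,085.76 → $2,100; Haddad 6,370.77 → $6,350; Andrade 4,202.83 → $4,200.
Totals: Vance $950 + $3,950 = $4,900; Ibarra $950 + $2,100 = $3,050; Haddad $950 + $6,350 = $7,300; Andrade $950 + $4,200 = $5,150.

Vance: $4,900; Ibarra: $3,050; Haddad: $7,300; Andrade: $5,150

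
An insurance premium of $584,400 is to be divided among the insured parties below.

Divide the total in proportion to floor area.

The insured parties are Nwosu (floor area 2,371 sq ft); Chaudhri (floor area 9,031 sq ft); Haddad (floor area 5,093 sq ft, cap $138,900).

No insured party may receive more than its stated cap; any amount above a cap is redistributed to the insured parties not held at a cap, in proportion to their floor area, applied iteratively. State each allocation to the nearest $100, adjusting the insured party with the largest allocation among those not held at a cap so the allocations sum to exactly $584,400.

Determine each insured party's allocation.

Sum of floor area: 16,495.
Proportional shares (ignoring caps): Nwosu 84,001.96; Chaudhri 319,958.56; Haddad 180,439.48.
Capped: Haddad ($138,900); residual $445,500 reallocated over remaining floor area 11,402.
Remaining shares: Nwosu 92,639.93 → $92,600; Chaudhri 352,860.07 → $352,900.

Nwosu: $92,600; Chaudhri: $352,900; Haddad: $138,900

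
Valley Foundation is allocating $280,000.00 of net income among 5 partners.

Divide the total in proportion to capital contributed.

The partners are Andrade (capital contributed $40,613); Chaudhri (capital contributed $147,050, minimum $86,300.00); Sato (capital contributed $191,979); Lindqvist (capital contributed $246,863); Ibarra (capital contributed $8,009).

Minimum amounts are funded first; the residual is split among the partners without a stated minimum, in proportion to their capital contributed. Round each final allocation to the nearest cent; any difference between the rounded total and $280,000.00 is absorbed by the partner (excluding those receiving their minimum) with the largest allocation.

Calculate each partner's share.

Fund the minimums — Chaudhri $86,300.00. Balance $193,700.00.
Balance split over remaining capital contributed 487,464: Andrade 16,138.0904 → $16,138.09; Sato 76,285.2894 → $76,285.29; Lindqvist 98,094.1425 → $98,094.14; Ibarra 3,182.4777 → $3,182.48.

Andrade: $16,138.09 · Chaudhri: $86,300.00 · Sato: $76,285.29 · Lindqvist: $98,094.14 · Ibarra: $3,182.48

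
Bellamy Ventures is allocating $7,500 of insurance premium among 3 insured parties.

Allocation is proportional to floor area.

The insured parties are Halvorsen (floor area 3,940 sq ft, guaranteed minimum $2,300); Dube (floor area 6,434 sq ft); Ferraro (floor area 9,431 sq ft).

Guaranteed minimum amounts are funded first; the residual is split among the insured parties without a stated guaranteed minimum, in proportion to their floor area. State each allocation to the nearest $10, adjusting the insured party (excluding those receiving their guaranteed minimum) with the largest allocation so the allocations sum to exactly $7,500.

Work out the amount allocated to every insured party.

Halvorsen: $2,300 | Dube: $2,110 | Ferraro: $3,090

Guaranteed amounts: Halvorsen $2,300. Residual $5,200.
Residual split over remaining floor area 15,865: Dube 2,108.84 → $2,110; Ferraro 3,091.16 → $3,090.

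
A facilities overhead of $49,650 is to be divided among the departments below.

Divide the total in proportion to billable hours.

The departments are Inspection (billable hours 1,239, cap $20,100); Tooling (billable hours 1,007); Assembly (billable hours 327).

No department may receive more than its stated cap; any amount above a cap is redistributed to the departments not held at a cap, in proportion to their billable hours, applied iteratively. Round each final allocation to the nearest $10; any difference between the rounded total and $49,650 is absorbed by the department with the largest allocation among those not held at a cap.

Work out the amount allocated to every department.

Inspection: $20,100 · Tooling: $22,310 · Assembly: $7,240

Sum of billable hours: 2,573.
Pro-rata shares before constraints: Inspection 23,908.41; Tooling 19,431.62; Assembly 6,309.97.
Held at cap: Inspection ($20,100); residual $29,550 reallocated over remaining billable hours 1,334.
Shares after redistribution: Tooling 22,306.48 → $22,310; Assembly 7,243.52 → $7,240.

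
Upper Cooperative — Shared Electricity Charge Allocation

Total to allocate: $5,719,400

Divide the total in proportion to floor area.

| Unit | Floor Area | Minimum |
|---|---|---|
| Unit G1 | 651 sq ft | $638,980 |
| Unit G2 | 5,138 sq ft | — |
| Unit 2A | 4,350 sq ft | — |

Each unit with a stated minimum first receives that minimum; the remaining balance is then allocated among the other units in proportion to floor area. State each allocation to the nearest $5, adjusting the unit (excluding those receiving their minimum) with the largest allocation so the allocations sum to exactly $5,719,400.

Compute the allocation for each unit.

Unit G1: $638,980 · Unit G2: $2,751,180 · Unit 2A: $2,329,240

Minimums first: Unit G1 $638,980. Balance $5,080,420.
Balance split over remaining floor area 9,488: Unit G2 2,751,180.22 → $2,751,180; Unit 2A 2,329,239.78 → $2,329,240.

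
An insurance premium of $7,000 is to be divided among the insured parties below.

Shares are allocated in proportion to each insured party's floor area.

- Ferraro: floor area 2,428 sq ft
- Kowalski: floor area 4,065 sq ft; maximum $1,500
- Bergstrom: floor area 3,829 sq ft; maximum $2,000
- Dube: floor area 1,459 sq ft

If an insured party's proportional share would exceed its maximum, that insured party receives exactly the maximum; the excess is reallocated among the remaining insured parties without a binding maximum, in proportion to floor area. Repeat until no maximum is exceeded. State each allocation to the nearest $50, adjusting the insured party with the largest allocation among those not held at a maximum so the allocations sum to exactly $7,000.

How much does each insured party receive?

Ferraro: $2,200 · Kowalski: $1,500 · Bergstrom: $2,000 · Dube: $1,300

Floor area total: 11,781.
Unconstrained shares: Ferraro 1,442.66; Kowalski 2,415.33; Bergstrom 2,275.10; Dube 866.90.
Held at cap: Kowalski ($1,500), Bergstrom ($2,000); remaining pool $3,500 reallocated over remaining floor area 3,887.
Shares after redistribution: Ferraro 2,186.26 → $2,200; Dube 1,313.74 → $1,300.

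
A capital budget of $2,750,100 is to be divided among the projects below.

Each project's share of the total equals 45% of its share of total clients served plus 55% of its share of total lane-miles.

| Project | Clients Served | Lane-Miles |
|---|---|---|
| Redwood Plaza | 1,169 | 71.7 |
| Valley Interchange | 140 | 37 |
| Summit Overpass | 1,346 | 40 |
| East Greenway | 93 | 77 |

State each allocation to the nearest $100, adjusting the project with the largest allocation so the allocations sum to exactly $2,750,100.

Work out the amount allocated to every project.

Redwood Plaza: $1,007,000 · Valley Interchange: $311,000 · Summit Overpass: $874,200 · East Greenway: $557,900

Clients served total 2,748; lane-miles total 225.7.
Blended shares (45% clients served + 55% lane-miles): Redwood Plaza 0.3662; Valley Interchange 0.1131; Summit Overpass 0.3179; East Greenway 0.2029.
Pro-rata amounts: Redwood Plaza 1,006,957.96; Valley Interchange 311,007.98; Summit Overpass 874,227.56; East Greenway 557,906.51.
After rounding ($100): Redwood Plaza $1,007,000; Valley Interchange $311,000; Summit Overpass $874,200; East Greenway $557,900. Sum = $2,750,100.
Rounded total matches; no reconciliation needed.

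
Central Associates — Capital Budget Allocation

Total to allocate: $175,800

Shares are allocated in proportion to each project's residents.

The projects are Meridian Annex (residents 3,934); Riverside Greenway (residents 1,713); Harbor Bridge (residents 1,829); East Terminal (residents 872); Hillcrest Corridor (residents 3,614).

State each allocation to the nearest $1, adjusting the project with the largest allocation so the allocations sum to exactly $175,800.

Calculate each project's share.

Combined residents = 11,962.
Raw shares: Meridian Annex 3,934/11,962 × $175,800 = 57,816.18; Riverside Greenway 1,713/11,962 × $175,800 = 25,175.17; Harbor Bridge 1,829/11,962 × $175,800 = 26,879.97; East Terminal 872/11,962 × $175,800 = 12,815.38; Hillcrest Corridor 3,614/11,962 × $175,800 = 53,113.29.
At nearest $1: Meridian Annex $57,816; Riverside Greenway $25,175; Harbor Bridge $26,880; East Terminal $12,815; Hillcrest Corridor $53,113. Sum = $175,799.
Difference $175,800 − $175,799 = +$1 applied to largest allocation (Meridian Annex): Meridian Annex becomes $57,817.

Meridian Annex: $57,817; Riverside Greenway: $25,175; Harbor Bridge: $26,880; East Terminal: $12,815; Hillcrest Corridor: $53,113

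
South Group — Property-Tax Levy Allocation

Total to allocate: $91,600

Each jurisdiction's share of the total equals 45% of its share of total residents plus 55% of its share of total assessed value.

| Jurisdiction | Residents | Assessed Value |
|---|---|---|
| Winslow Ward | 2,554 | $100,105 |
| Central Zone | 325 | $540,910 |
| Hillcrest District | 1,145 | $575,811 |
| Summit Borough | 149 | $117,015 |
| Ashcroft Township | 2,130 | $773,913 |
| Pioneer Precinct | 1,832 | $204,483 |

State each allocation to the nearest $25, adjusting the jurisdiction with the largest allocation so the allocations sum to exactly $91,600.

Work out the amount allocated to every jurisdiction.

Winslow Ward: $15,125 | Central Zone: $13,425 | Hillcrest District: $18,350 | Summit Borough: $3,300 | Ashcroft Township: $27,650 | Pioneer Precinct: $13,750

Residents total 8,135; assessed value total 2,312,237.
Blended shares (45% residents + 55% assessed value): Winslow Ward 0.1651; Central Zone 0.1466; Hillcrest District 0.2003; Summit Borough 0.0361; Ashcroft Township 0.3019; Pioneer Precinct 0.1500.
Unrounded shares: Winslow Ward 15,122.23; Central Zone 13,432.35; Hillcrest District 18,347.72; Summit Borough 3,304.55; Ashcroft Township 27,655.04; Pioneer Precinct 13,738.10.
After rounding ($25): Winslow Ward $15,125; Central Zone $13,425; Hillcrest District $18,350; Summit Borough $3,300; Ashcroft Township $27,650; Pioneer Precinct $13,750. Sum = $91,600.
Sum already equals the total — no adjustment.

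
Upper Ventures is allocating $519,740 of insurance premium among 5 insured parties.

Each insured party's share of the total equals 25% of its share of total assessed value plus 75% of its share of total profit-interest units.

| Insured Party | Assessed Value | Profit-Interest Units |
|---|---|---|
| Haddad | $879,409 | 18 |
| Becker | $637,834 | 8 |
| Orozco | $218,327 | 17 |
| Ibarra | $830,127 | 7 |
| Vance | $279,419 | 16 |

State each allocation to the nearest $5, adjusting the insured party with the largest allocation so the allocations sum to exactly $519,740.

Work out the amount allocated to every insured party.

Haddad: $146,470 · Becker: $76,380 · Orozco: $110,375 · Ibarra: $79,255 · Vance: $107,260

Assessed value total 2,845,116; profit-interest units total 66.
Combined weights (25% assessed value + 75% profit-interest units): Haddad 0.2818; Becker 0.1470; Orozco 0.2124; Ibarra 0.1525; Vance 0.2064.
Proportional shares: Haddad 146,472.62; Becker 76,378.65; Orozco 110,375.20; Ibarra 79,254.43; Vance 107,259.11.
At nearest $5: Haddad $146,475; Becker $76,380; Orozco $110,375; Ibarra $79,255; Vance $107,260. Sum = $519,745.
Difference $519,740 − $519,745 = −$5 applied to largest allocation (Haddad): Haddad becomes $146,470.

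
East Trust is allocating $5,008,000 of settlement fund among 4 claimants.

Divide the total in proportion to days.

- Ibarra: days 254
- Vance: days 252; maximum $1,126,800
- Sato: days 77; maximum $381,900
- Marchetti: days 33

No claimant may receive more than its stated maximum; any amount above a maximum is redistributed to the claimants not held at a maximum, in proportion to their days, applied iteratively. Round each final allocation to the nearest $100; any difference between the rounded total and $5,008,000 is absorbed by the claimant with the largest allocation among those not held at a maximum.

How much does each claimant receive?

Ibarra: $3,096,900 | Vance: $1,126,800 | Sato: $381,900 | Marchetti: $402,400

Combined days = 616.
Proportional shares (ignoring caps): Ibarra 2,064,987.01; Vance 2,048,727.27; Sato 626,000.00; Marchetti 268,285.71.
Held at cap: Vance ($1,126,800), Sato ($381,900); remaining pool $3,499,300 reallocated over remaining days 287.
Shares after redistribution: Ibarra 3,096,941.46 → $3,096,900; Marchetti 402,358.54 → $402,400.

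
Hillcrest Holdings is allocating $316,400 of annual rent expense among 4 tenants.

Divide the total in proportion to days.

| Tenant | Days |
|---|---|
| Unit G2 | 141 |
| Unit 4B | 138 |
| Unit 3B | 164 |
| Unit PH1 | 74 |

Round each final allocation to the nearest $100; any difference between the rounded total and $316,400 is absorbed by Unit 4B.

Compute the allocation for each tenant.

Sum of days: 517.
Unrounded shares: Unit G2 141/517 × $316,400 = 86,290.91; Unit 4B 138/517 × $316,400 = 84,454.93; Unit 3B 164/517 × $316,400 = 100,366.73; Unit PH1 74/517 × $316,400 = 45,287.43.
At nearest $100: Unit G2 $86,300; Unit 4B $84,500; Unit 3B $100,400; Unit PH1 $45,300. Sum = $316,500.
Difference $316,400 − $316,500 = −$100 applied to Unit 4B: Unit 4B becomes $84,400.

Unit G2: $86,300 | Unit 4B: $84,400 | Unit 3B: $100,400 | Unit PH1: $45,300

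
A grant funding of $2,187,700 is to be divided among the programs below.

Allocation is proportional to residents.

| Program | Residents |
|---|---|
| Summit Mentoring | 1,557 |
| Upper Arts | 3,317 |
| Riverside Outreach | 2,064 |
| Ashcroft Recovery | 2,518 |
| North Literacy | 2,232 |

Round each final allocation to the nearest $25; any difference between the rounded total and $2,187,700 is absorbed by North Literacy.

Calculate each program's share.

Summit Mentoring: $291,425 | Upper Arts: $620,850 | Riverside Outreach: $386,325 | Ashcroft Recovery: $471,300 | North Literacy: $417,800

Combined residents = 11,688.
Proportional shares: Summit Mentoring 1,557/11,688 × $2,187,700 = 291,431.29; Upper Arts 3,317/11,688 × $2,187,700 = 620,859.08; Riverside Outreach 2,064/11,688 × $2,187,700 = 386,328.95; Ashcroft Recovery 2,518/11,688 × $2,187,700 = 471,306.35; North Literacy 2,232/11,688 × $2,187,700 = 417,774.33.
Rounded to nearest $25: Summit Mentoring $291,425; Upper Arts $620,850; Riverside Outreach $386,325; Ashcroft Recovery $471,300; North Literacy $417,775. Sum = $2,187,675.
Difference $2,187,700 − $2,187,675 = +$25 applied to North Literacy: North Literacy becomes $417,800.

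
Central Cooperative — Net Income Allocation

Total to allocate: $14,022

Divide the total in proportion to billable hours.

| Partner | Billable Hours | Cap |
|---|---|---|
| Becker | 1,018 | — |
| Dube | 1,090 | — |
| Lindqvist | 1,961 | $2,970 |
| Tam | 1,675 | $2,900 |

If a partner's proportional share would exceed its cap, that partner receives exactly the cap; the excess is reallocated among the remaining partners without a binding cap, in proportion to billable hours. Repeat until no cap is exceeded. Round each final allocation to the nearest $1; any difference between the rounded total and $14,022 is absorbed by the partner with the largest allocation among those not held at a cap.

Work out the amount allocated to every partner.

Becker: $3,937 | Dube: $4,215 | Lindqvist: $2,970 | Tam: $2,900

Billable hours total: 5,744.
Pro-rata shares before constraints: Becker 2,485.10; Dube 2,660.86; Lindqvist 4,787.11; Tam 4,088.94.
Capped: Lindqvist ($2,970), Tam ($2,900); balance $8,152 reallocated over remaining billable hours 2,108.
Remaining shares: Becker 3,936.78 → $3,937; Dube 4,215.22 → $4,215.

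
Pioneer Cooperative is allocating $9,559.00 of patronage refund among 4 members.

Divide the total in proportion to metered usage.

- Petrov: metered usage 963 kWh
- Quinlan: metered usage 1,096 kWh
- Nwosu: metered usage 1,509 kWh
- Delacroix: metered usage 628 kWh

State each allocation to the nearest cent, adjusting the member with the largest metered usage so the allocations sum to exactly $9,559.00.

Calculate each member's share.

Sum of metered usage: 963 + 1,096 + 1,509 + 628 = 4,196.
Pro-rata amounts: Petrov 2,193.8315; Quinlan 2,496.8217; Nwosu 3,437.6861; Delacroix 1,430.6606.
Rounded to nearest cent: Petrov $2,193.83; Quinlan $2,496.82; Nwosu $3,437.69; Delacroix $1,430.66. Sum = $9,559.00.
No rounding difference to absorb.

Petrov: $2,193.83; Quinlan: $2,496.82; Nwosu: $3,437.69; Delacroix: $1,430.66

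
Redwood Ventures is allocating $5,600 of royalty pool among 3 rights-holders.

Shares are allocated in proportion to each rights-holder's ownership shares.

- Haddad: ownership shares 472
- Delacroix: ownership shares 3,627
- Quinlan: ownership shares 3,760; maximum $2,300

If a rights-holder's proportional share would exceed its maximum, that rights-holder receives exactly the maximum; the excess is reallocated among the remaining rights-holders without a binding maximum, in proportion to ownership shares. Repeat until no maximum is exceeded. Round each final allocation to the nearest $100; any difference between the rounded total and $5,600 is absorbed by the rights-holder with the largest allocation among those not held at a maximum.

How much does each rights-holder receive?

Haddad: $400 | Delacroix: $2,900 | Quinlan: $2,300

Sum of ownership shares: 7,859.
Unconstrained shares: Haddad 336.33; Delacroix 2,584.45; Quinlan 2,679.22.
Capped: Quinlan ($2,300); residual $3,300 reallocated over remaining ownership shares 4,099.
Shares after redistribution: Haddad 380.00 → $400; Delacroix 2,920.00 → $2,900.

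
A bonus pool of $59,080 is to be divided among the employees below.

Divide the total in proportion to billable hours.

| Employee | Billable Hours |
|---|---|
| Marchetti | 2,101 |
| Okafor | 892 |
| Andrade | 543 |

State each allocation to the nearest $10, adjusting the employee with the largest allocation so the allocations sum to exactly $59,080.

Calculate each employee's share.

Marchetti: $35,110 | Okafor: $14,900 | Andrade: $9,070

Total billable hours = 3,536.
Raw shares: Marchetti 2,101/3,536 × $59,080 = 35,103.81; Okafor 892/3,536 × $59,080 = 14,903.67; Andrade 543/3,536 × $59,080 = 9,072.52.
After rounding ($10): Marchetti $35,100; Okafor $14,900; Andrade $9,070. Sum = $59,070.
Difference $59,080 − $59,070 = +$10 applied to largest allocation (Marchetti): Marchetti becomes $35,110.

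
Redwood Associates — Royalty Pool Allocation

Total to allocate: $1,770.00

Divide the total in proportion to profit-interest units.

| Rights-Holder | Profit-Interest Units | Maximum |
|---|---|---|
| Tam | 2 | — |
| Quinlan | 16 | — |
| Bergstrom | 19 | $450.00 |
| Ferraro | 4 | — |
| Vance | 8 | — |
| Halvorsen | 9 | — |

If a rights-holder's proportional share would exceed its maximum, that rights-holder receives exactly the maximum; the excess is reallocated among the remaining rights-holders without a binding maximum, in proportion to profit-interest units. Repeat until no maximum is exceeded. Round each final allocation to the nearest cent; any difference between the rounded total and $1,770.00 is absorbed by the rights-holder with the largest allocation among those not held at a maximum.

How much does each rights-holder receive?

Tam: $67.69; Quinlan: $541.54; Bergstrom: $450.00; Ferraro: $135.38; Vance: $270.77; Halvorsen: $304.62

Combined profit-interest units = 58.
Proportional shares (ignoring caps): Tam 61.0345; Quinlan 488.2759; Bergstrom 579.8276; Ferraro 122.0690; Vance 244.1379; Halvorsen 274.6552.
Capped: Bergstrom ($450.00); residual $1,320.00 reallocated over remaining profit-interest units 39.
Shares after redistribution: Tam 67.6923 → $67.69; Quinlan 541.5385 → $541.54; Ferraro 135.3846 → $135.38; Vance 270.7692 → $270.77; Halvorsen 304.6154 → $304.62.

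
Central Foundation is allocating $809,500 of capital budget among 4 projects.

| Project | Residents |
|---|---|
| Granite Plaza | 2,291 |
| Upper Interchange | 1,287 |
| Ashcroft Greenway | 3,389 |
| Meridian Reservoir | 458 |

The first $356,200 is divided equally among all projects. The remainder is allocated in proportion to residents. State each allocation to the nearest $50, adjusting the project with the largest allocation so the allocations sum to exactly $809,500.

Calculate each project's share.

Granite Plaza: $228,900 | Upper Interchange: $167,600 | Ashcroft Greenway: $296,000 | Meridian Reservoir: $117,000

$356,200 shared equally gives $89,050 per project.
Remainder $453,300 by residents (total 7,425): Granite Plaza 139,866.71 → $139,850; Upper Interchange 78,572.00 → $78,550; Ashcroft Greenway 206,900.16 → $206,900; Meridian Reservoir 27,961.13 → $27,950.
Rounding difference +$50 on remainder applied to Ashcroft Greenway.
Totals: Granite Plaza $89,050 + $139,850 = $228,900; Upper Interchange $89,050 + $78,550 = $167,600; Ashcroft Greenway $89,050 + $206,950 = $296,000; Meridian Reservoir $89,050 + $27,950 = $117,000.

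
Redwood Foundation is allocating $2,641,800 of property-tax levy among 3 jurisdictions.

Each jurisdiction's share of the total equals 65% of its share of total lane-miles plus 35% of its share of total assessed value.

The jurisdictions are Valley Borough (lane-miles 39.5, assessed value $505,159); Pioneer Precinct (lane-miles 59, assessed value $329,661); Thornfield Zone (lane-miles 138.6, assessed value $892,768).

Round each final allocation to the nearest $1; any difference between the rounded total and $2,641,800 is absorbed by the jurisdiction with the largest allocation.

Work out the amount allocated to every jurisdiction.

Lane-miles total 237.1; assessed value total 1,727,588.
Blended shares (65% lane-miles + 35% assessed value): Valley Borough 0.2106; Pioneer Precinct 0.2285; Thornfield Zone 0.5608.
Proportional shares: Valley Borough 556,442.67; Pioneer Precinct 603,740.16; Thornfield Zone 1,481,617.17.
Rounded to nearest $1: Valley Borough $556,443; Pioneer Precinct $603,740; Thornfield Zone $1,481,617. Sum = $2,641,800.
Sum already equals the total — no adjustment.

Valley Borough: $556,443; Pioneer Precinct: $603,740; Thornfield Zone: $1,481,617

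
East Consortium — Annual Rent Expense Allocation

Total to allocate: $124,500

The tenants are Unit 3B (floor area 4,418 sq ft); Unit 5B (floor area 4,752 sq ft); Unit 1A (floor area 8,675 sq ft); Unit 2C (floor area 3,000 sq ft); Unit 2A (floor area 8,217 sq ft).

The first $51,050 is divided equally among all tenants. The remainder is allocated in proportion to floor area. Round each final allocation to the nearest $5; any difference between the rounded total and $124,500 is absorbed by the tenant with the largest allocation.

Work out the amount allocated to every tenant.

Unit 3B: $21,375 | Unit 5B: $22,220 | Unit 1A: $32,140 | Unit 2C: $17,790 | Unit 2A: $30,975

$51,050 shared equally gives $10,210 per tenant.
Remainder $73,450 by floor area (total 29,062): Unit 3B 11,165.86 → $11,165; Unit 5B 12,009.99 → $12,010; Unit 1A 21,924.81 → $21,925; Unit 2C 7,582.07 → $7,580; Unit 2A 20,767.28 → $20,765.
Rounding difference +$5 on remainder applied to Unit 1A.
Totals: Unit 3B $10,210 + $11,165 = $21,375; Unit 5B $10,210 + $12,010 = $22,220; Unit 1A $10,210 + $21,930 = $32,140; Unit 2C $10,210 + $7,580 = $17,790; Unit 2A $10,210 + $20,765 = $30,975.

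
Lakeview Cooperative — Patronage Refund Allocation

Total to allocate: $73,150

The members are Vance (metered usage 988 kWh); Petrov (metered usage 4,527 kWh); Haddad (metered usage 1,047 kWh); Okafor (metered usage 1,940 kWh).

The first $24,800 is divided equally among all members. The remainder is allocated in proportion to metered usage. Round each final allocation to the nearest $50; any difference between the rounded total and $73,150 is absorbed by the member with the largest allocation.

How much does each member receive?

Equal tier: $24,800 ÷ 4 = $6,200 apiece.
Remainder $48,350 by metered usage (total 8,502): Vance 5,618.65 → $5,600; Petrov 25,744.58 → $25,750; Haddad 5,954.18 → $5,950; Okafor 11,032.58 → $11,050.
Totals: Vance $6,200 + $5,600 = $11,800; Petrov $6,200 + $25,750 = $31,950; Haddad $6,200 + $5,950 = $12,150; Okafor $6,200 + $11,050 = $17,250.

Vance: $11,800 · Petrov: $31,950 · Haddad: $12,150 · Okafor: $17,250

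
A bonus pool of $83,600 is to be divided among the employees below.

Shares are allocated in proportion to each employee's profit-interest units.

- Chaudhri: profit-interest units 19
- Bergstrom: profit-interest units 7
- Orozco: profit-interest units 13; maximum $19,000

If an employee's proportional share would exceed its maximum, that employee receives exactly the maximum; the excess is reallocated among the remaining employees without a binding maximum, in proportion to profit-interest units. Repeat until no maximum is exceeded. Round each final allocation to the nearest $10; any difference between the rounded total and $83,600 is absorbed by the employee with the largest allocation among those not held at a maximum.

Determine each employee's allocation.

Total profit-interest units = 39.
Unconstrained shares: Chaudhri 40,728.21; Bergstrom 15,005.13; Orozco 27,866.67.
Held at cap: Orozco ($19,000); residual $64,600 reallocated over remaining profit-interest units 26.
Shares after redistribution: Chaudhri 47,207.69 → $47,210; Bergstrom 17,392.31 → $17,390.

Chaudhri: $47,210 | Bergstrom: $17,390 | Orozco: $19,000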